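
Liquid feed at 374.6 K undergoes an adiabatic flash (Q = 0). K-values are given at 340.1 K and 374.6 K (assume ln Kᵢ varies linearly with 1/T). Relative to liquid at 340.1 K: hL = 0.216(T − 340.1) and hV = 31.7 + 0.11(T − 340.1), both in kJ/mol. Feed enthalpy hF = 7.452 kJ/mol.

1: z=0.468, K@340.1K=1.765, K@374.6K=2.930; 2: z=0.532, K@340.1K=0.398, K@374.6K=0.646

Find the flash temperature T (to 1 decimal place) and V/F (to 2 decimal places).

T = 344.2 K, V/F = 0.21

Adiabatic flash: solve Rachford–Rice at each trial T, then check hF = ψ·hV(T) + (1−ψ)·hL(T).
  T = 340.1 K: K = (1.765, 0.398), RR gives ψ = 0.082, H_out = 2.599 kJ/mol
  T = 374.6 K: K = (2.930, 0.646), RR gives ψ = 1.000, H_out = 35.495 kJ/mol
  T = 357.4 K: K = (2.304, 0.513), RR gives ψ = 0.554, H_out = 20.273 kJ/mol
  T = 348.8 K: K = (2.025, 0.454), RR gives ψ = 0.338, H_out = 12.271 kJ/mol
  T = 344.5 K: K = (1.894, 0.426), RR gives ψ = 0.219, H_out = 7.804 kJ/mol
  T = 342.3 K: K = (1.829, 0.412), RR gives ψ = 0.153, H_out = 5.302 kJ/mol
Linear interpolation between T = 342.3 (H_out = 5.302) and T = 344.5 (H_out = 7.804) on hF = 7.452 gives T ≈ 344.2 K, at which ψ = 0.21.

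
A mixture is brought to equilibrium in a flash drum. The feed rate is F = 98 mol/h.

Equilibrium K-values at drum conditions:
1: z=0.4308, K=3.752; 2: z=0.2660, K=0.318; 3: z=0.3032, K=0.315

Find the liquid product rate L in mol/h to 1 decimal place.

L = 56.5 mol/h

Material balance + equilibrium reduce to Σ zᵢ(Kᵢ−1)/(1+ψ(Kᵢ−1)) = 0.
g(0) = ΣzᵢKᵢ − 1 = 0.7965 and g(1) = 1 − Σzᵢ/Kᵢ = -0.9138, so a root lies in (0, 1).
Newton–Raphson from ψ = 0.5:
  ψ = 0.5000: g = -0.09219, g' = -1.1919 → ψ = 0.4227
  ψ = 0.4227: g = 0.00087, g' = -1.2233 → ψ = 0.4234
Converged at ψ = 0.4234.
Then V = ψ·F = 0.4234·98 = 41.5 mol/h and L = F − V = 56.5 mol/h.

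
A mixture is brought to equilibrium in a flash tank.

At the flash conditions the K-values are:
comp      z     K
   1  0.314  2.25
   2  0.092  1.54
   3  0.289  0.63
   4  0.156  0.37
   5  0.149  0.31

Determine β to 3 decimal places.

β = 0.221

Material balance + equilibrium reduce to Σ zᵢ(Kᵢ−1)/(1+β(Kᵢ−1)) = 0.
Check two-phase: ΣzᵢKᵢ = 1.134 > 1 and Σzᵢ/Kᵢ = 1.560 > 1, so g(0) = 0.134 > 0 and g(1) = -0.560 < 0.
Newton–Raphson from β = 0.5:
  β = 0.500: g = -0.1510, g' = -0.559 → β = 0.230
  β = 0.230: g = -0.0050, g' = -0.549 → β = 0.221
Converged at β = 0.221.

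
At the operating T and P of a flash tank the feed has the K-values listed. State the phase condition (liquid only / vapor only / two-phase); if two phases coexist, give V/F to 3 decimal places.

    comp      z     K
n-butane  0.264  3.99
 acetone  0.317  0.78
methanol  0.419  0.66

two-phase, V/F = 0.661

ΣzᵢKᵢ = 1.577; Σzᵢ/Kᵢ = 1.107.
Both exceed 1, so a two-phase solution exists.
Rachford–Rice: g(ψ) = Σ zᵢ(Kᵢ−1)/(1+ψ(Kᵢ−1)) = 0.
Newton–Raphson from ψ = 0.5:
  ψ = 0.500: g = 0.0664, g' = -0.469 → ψ = 0.642
  ψ = 0.642: g = 0.0071, g' = -0.377 → ψ = 0.660
  ψ = 0.660: g = 0.0001, g' = -0.368 → ψ = 0.661
Converged at ψ = 0.661.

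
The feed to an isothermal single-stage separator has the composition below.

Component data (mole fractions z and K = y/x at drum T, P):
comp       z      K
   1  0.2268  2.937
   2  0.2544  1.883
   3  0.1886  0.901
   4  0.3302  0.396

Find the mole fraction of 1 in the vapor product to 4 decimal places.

Rachford–Rice: g(V/F) = Σ zᵢ(Kᵢ−1)/(1+V/F(Kᵢ−1)) = 0.
g(0) = ΣzᵢKᵢ − 1 = 0.4458 and g(1) = 1 − Σzᵢ/Kᵢ = -0.2555, so a root lies in (0, 1).
Iterate (Newton) starting at V/F = 0.5:
  V/F = 0.5000: g = 0.07363, g' = -0.5644 → V/F = 0.6305
  V/F = 0.6305: g = 0.00007, g' = -0.5706 → V/F = 0.6306
Converged at V/F = 0.6306.
Compositions from xᵢ = zᵢ/(1+V/F(Kᵢ−1)), yᵢ = Kᵢxᵢ:
  1: x = 0.1021, y = 0.2999
  2: x = 0.1634, y = 0.3077
  3: x = 0.2012, y = 0.1812
  4: x = 0.5333, y = 0.2112

y_1 = 0.2999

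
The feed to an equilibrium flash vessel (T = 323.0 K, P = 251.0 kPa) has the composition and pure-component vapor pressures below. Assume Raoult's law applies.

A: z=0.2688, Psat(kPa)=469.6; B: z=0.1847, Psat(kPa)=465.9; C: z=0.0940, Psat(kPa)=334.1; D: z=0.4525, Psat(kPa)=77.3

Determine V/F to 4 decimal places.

Raoult's law: Kᵢ = Pᵢˢᵃᵗ/P = Pᵢˢᵃᵗ/251.0.
  K_A = 469.6/251.0 = 1.870916, K_B = 465.9/251.0 = 1.856175, K_C = 334.1/251.0 = 1.331076, K_D = 77.3/251.0 = 0.307968
Material balance + equilibrium reduce to Σ zᵢ(Kᵢ−1)/(1+V/F(Kᵢ−1)) = 0.
g(0) = ΣzᵢKᵢ − 1 = 0.1102 and g(1) = 1 − Σzᵢ/Kᵢ = -0.7831, so a root lies in (0, 1).
Newton iteration, V/F⁰ = 0.5:
  V/F = 0.5000: g = -0.17831, g' = -0.6796 → V/F = 0.2376
  V/F = 0.2376: g = -0.02056, g' = -0.5527 → V/F = 0.2004
  V/F = 0.2004: g = -0.00010, g' = -0.5476 → V/F = 0.2002
Converged at V/F = 0.2002.

V/F = 0.2002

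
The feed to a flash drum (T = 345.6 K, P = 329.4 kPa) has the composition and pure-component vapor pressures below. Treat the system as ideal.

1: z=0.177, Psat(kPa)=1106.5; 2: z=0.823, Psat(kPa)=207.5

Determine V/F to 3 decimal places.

V/F = 0.129

Raoult's law: Kᵢ = Pᵢˢᵃᵗ/P = Pᵢˢᵃᵗ/329.4.
  K_1 = 1106.5/329.4 = 3.35914, K_2 = 207.5/329.4 = 0.62993
Material balance + equilibrium reduce to Σ zᵢ(Kᵢ−1)/(1+V/F(Kᵢ−1)) = 0.
g(0) = ΣzᵢKᵢ − 1 = 0.113 and g(1) = 1 − Σzᵢ/Kᵢ = -0.359, so a root lies in (0, 1).
Binary case is linear: z₁(K₁−1)(1+V/F(K₂−1)) + z₂(K₂−1)(1+V/F(K₁−1)) = 0
⇒ V/F = [z₁(K₁−1)+z₂(K₂−1)] / [−(K₁−1)(K₂−1)] = 0.1130/0.8730 = 0.129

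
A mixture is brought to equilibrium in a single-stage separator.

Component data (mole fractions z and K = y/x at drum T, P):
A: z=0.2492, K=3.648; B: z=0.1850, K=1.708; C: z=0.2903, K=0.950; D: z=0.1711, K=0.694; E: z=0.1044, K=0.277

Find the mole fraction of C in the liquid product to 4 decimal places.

x_C = 0.3033

Material balance + equilibrium reduce to Σ zᵢ(Kᵢ−1)/(1+ψ(Kᵢ−1)) = 0.
Feasibility: ΣzᵢKᵢ = 1.6485, Σzᵢ/Kᵢ = 1.1056 — both > 1, two phases present.
Iterate (Newton) starting at ψ = 0.4:
  ψ = 0.4000: g = 0.24187, g' = -0.5980 → ψ = 0.8045
  ψ = 0.8045: g = 0.02926, g' = -0.5567 → ψ = 0.8570
  ψ = 0.8570: g = -0.00122, g' = -0.6068 → ψ = 0.8550
Converged at ψ = 0.8550.
Compositions from xᵢ = zᵢ/(1+ψ(Kᵢ−1)), yᵢ = Kᵢxᵢ:
  A: x = 0.0763, y = 0.2785
  B: x = 0.1152, y = 0.1968
  C: x = 0.3033, y = 0.2881
  D: x = 0.2317, y = 0.1608
  E: x = 0.2734, y = 0.0757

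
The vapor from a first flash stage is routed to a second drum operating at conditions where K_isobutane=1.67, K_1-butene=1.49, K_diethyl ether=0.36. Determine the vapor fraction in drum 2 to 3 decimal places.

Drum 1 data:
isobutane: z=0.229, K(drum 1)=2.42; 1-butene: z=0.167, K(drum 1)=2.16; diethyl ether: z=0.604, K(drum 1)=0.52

V/F (drum 2) = 0.328

Drum 1:
Material balance + equilibrium reduce to Σ zᵢ(Kᵢ−1)/(1+ψ₁(Kᵢ−1)) = 0.
Check two-phase: ΣzᵢKᵢ = 1.229 > 1 and Σzᵢ/Kᵢ = 1.333 > 1, so g(0) = 0.229 > 0 and g(1) = -0.333 < 0.
Iterate (Newton) starting at ψ₁ = 0.6:
  ψ₁ = 0.600: g = -0.1174, g' = -0.487 → ψ₁ = 0.359
  ψ₁ = 0.359: g = 0.0018, g' = -0.518 → ψ₁ = 0.363
Converged at ψ₁ = 0.363.
Drum-1 compositions:
  isobutane: x = 0.151, y = 0.366
  1-butene: x = 0.118, y = 0.254
  diethyl ether: x = 0.731, y = 0.380
Drum-2 feed = drum-1 vapor: z₂ = (0.3658, 0.2539, 0.3803).
Drum 2:
Rachford–Rice: g(ψ₂) = Σ zᵢ(Kᵢ−1)/(1+ψ₂(Kᵢ−1)) = 0.
g(0) = ΣzᵢKᵢ − 1 = 0.126 and g(1) = 1 − Σzᵢ/Kᵢ = -0.446, so a root lies in (0, 1).
Newton iteration, ψ₂⁰ = 0.54:
  ψ₂ = 0.540: g = -0.0935, g' = -0.490 → ψ₂ = 0.349
  ψ₂ = 0.349: g = -0.0086, g' = -0.411 → ψ₂ = 0.328
Converged at ψ₂ = 0.328.
  isobutane: x = 0.300, y = 0.501
  1-butene: x = 0.219, y = 0.326
  diethyl ether: x = 0.481, y = 0.173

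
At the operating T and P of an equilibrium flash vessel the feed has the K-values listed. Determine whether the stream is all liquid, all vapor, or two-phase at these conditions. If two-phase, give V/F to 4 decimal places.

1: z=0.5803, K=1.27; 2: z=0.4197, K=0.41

all liquid

ΣzᵢKᵢ = 0.9091; Σzᵢ/Kᵢ = 1.4806.
Since ΣzᵢKᵢ < 1 the mixture is below its bubble point — single liquid phase.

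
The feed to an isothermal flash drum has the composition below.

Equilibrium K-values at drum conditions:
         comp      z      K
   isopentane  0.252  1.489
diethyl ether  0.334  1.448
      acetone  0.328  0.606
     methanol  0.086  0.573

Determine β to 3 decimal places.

β = 0.572

Material balance + equilibrium reduce to Σ zᵢ(Kᵢ−1)/(1+β(Kᵢ−1)) = 0.
g(0) = ΣzᵢKᵢ − 1 = 0.107 and g(1) = 1 − Σzᵢ/Kᵢ = -0.091, so a root lies in (0, 1).
Iterate (Newton) starting at β = 0.5:
  β = 0.500: g = 0.0136, g' = -0.188 → β = 0.573
  β = 0.573: g = -0.0001, g' = -0.192 → β = 0.572
Converged at β = 0.572.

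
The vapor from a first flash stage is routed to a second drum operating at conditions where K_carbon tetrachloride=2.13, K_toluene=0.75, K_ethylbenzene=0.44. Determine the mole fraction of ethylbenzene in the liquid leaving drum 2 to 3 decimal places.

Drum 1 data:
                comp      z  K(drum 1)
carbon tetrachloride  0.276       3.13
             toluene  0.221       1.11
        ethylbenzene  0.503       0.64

x_ethylbenzene (drum 2) = 0.477

Drum 1:
Material balance + equilibrium reduce to Σ zᵢ(Kᵢ−1)/(1+ψ₁(Kᵢ−1)) = 0.
Feasibility: ΣzᵢKᵢ = 1.431, Σzᵢ/Kᵢ = 1.073 — both > 1, two phases present.
Newton iteration, ψ₁⁰ = 0.5:
  ψ₁ = 0.500: g = 0.0869, g' = -0.393 → ψ₁ = 0.721
  ψ₁ = 0.721: g = 0.0098, g' = -0.316 → ψ₁ = 0.752
Converged at ψ₁ = 0.752.
Drum-1 compositions:
  carbon tetrachloride: x = 0.106, y = 0.332
  toluene: x = 0.204, y = 0.227
  ethylbenzene: x = 0.690, y = 0.441
Drum-2 feed = drum-1 vapor: z₂ = (0.3319, 0.2266, 0.4415).
Drum 2:
Iterate (Newton) starting at ψ₂ = 0.5:
  ψ₂ = 0.500: g = -0.1684, g' = -0.459 → ψ₂ = 0.133
  ψ₂ = 0.133: g = 0.0005, g' = -0.497 → ψ₂ = 0.134
Converged at ψ₂ = 0.134.
  carbon tetrachloride: x = 0.288, y = 0.614
  toluene: x = 0.234, y = 0.176
  ethylbenzene: x = 0.477, y = 0.210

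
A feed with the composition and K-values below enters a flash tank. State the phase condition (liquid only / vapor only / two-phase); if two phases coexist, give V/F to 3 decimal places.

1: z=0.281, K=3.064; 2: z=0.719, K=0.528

two-phase, V/F = 0.247

ΣzᵢKᵢ = 1.241; Σzᵢ/Kᵢ = 1.453.
Both exceed 1, so a two-phase solution exists.
Let ψ = V/F and solve Σ zᵢ(Kᵢ−1)/(1+ψ(Kᵢ−1)) = 0.
Iterate (Newton) starting at ψ = 0.5:
  ψ = 0.500: g = -0.1588, g' = -0.564 → ψ = 0.219
  ψ = 0.219: g = 0.0212, g' = -0.768 → ψ = 0.246
  ψ = 0.246: g = 0.0005, g' = -0.731 → ψ = 0.247
Converged at ψ = 0.247.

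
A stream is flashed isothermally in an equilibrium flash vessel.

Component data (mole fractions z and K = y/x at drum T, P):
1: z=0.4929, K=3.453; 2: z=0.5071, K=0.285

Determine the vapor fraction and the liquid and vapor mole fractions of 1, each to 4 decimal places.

Material balance + equilibrium reduce to Σ zᵢ(Kᵢ−1)/(1+ψ(Kᵢ−1)) = 0.
g(0) = ΣzᵢKᵢ − 1 = 0.8465 and g(1) = 1 − Σzᵢ/Kᵢ = -0.9220, so a root lies in (0, 1).
Binary case is linear: z₁(K₁−1)(1+ψ(K₂−1)) + z₂(K₂−1)(1+ψ(K₁−1)) = 0
⇒ ψ = [z₁(K₁−1)+z₂(K₂−1)] / [−(K₁−1)(K₂−1)] = 0.84651/1.75389 = 0.4826
Compositions from xᵢ = zᵢ/(1+ψ(Kᵢ−1)), yᵢ = Kᵢxᵢ:
  1: x = 0.2257, y = 0.7793
  2: x = 0.7743, y = 0.2207

ψ = 0.4826, x_1 = 0.2257, y_1 = 0.7793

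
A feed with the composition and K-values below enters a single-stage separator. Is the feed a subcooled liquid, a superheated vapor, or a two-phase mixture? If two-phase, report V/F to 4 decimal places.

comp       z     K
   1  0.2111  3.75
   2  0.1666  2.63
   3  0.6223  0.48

two-phase, V/F = 0.4416

ΣzᵢKᵢ = 1.5285; Σzᵢ/Kᵢ = 1.4161.
Both exceed 1, so a two-phase solution exists.
Newton–Raphson from ψ = 0.5:
  ψ = 0.5000: g = -0.04324, g' = -0.7247 → ψ = 0.4403
  ψ = 0.4403: g = 0.00097, g' = -0.7597 → ψ = 0.4416
Converged at ψ = 0.4416.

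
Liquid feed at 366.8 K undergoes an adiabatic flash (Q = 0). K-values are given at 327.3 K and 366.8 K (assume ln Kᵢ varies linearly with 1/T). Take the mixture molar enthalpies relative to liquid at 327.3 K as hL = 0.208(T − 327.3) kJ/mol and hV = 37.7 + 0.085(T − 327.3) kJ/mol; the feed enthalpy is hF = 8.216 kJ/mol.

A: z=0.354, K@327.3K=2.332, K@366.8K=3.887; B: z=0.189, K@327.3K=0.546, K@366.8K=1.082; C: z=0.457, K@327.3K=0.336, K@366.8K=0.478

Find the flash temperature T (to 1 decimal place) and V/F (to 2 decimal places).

T = 332.8 K, V/F = 0.19

Adiabatic flash: solve Rachford–Rice at each trial T, then check hF = ψ·hV(T) + (1−ψ)·hL(T).
  T = 327.3 K: K = (2.332, 0.546, 0.336), RR gives ψ = 0.102, H_out = 3.829 kJ/mol
  T = 366.8 K: K = (3.887, 1.082, 0.478), RR gives ψ = 0.664, H_out = 30.021 kJ/mol
  T = 347.1 K: K = (3.057, 0.784, 0.405), RR gives ψ = 0.397, H_out = 18.129 kJ/mol
  T = 337.2 K: K = (2.681, 0.658, 0.370), RR gives ψ = 0.258, H_out = 11.482 kJ/mol
  T = 332.2 K: K = (2.501, 0.600, 0.353), RR gives ψ = 0.182, H_out = 7.789 kJ/mol
  T = 334.7 K: K = (2.590, 0.628, 0.361), RR gives ψ = 0.221, H_out = 9.672 kJ/mol
  T = 333.4 K: K = (2.543, 0.613, 0.357), RR gives ψ = 0.201, H_out = 8.702 kJ/mol
Linear interpolation between T = 332.2 (H_out = 7.789) and T = 333.4 (H_out = 8.702) on hF = 8.216 gives T ≈ 332.8 K, at which ψ = 0.19.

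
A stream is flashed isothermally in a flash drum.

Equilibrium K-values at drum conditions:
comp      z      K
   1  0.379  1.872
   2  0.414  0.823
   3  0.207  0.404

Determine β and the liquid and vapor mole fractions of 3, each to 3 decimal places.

β = 0.414, x_3 = 0.275, y_3 = 0.111

Let β = V/F and solve Σ zᵢ(Kᵢ−1)/(1+β(Kᵢ−1)) = 0.
g(0) = ΣzᵢKᵢ − 1 = 0.134 and g(1) = 1 − Σzᵢ/Kᵢ = -0.218, so a root lies in (0, 1).
Newton–Raphson from β = 0.5:
  β = 0.500: g = -0.0260, g' = -0.305 → β = 0.415
  β = 0.415: g = -0.0002, g' = -0.300 → β = 0.414
Converged at β = 0.414.
Compositions from xᵢ = zᵢ/(1+β(Kᵢ−1)), yᵢ = Kᵢxᵢ:
  1: x = 0.278, y = 0.521
  2: x = 0.447, y = 0.368
  3: x = 0.275, y = 0.111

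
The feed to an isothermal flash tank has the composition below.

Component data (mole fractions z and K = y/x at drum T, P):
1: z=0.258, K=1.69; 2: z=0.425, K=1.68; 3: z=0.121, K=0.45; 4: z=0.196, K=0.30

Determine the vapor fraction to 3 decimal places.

ψ = 0.591

Iterate (Newton) starting at ψ = 0.67:
  ψ = 0.670: g = -0.0435, g' = -0.583 → ψ = 0.595
  ψ = 0.595: g = -0.0023, g' = -0.525 → ψ = 0.591
Converged at ψ = 0.591.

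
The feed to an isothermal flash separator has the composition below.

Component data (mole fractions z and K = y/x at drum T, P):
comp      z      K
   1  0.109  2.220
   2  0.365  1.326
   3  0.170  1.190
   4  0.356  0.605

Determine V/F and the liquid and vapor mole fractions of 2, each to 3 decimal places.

Rachford–Rice: g(V/F) = Σ zᵢ(Kᵢ−1)/(1+V/F(Kᵢ−1)) = 0.
Check two-phase: ΣzᵢKᵢ = 1.144 > 1 and Σzᵢ/Kᵢ = 1.056 > 1, so g(0) = 0.144 > 0 and g(1) = -0.056 < 0.
Newton iteration, V/F⁰ = 0.5:
  V/F = 0.500: g = 0.0392, g' = -0.183 → V/F = 0.715
Converged at V/F = 0.715.
Compositions from xᵢ = zᵢ/(1+V/F(Kᵢ−1)), yᵢ = Kᵢxᵢ:
  1: x = 0.058, y = 0.129
  2: x = 0.296, y = 0.393
  3: x = 0.150, y = 0.178
  4: x = 0.496, y = 0.300

V/F = 0.715, x_2 = 0.296, y_2 = 0.393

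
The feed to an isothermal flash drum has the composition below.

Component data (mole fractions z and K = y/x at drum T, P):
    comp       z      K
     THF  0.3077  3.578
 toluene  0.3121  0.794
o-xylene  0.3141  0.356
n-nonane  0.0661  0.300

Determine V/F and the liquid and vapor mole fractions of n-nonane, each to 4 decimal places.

Material balance + equilibrium reduce to Σ zᵢ(Kᵢ−1)/(1+V/F(Kᵢ−1)) = 0.
g(0) = ΣzᵢKᵢ − 1 = 0.4804 and g(1) = 1 − Σzᵢ/Kᵢ = -0.5817, so a root lies in (0, 1).
Newton iteration, V/F⁰ = 0.5:
  V/F = 0.5000: g = -0.09466, g' = -0.7668 → V/F = 0.3766
  V/F = 0.3766: g = 0.00294, g' = -0.8289 → V/F = 0.3801
Converged at V/F = 0.3801.
Compositions from xᵢ = zᵢ/(1+V/F(Kᵢ−1)), yᵢ = Kᵢxᵢ:
  THF: x = 0.1554, y = 0.5561
  toluene: x = 0.3386, y = 0.2689
  o-xylene: x = 0.4159, y = 0.1481
  n-nonane: x = 0.0901, y = 0.0270

V/F = 0.3801, x_n-nonane = 0.0901, y_n-nonane = 0.0270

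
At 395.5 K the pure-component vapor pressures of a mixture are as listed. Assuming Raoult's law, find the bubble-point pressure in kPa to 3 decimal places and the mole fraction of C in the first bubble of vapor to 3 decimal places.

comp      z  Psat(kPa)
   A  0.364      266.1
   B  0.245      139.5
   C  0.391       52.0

At the bubble point ψ → 0, so ΣzᵢKᵢ = 1 with Kᵢ = Pᵢˢᵃᵗ/P ⇒ P = ΣzᵢPᵢˢᵃᵗ.
P = 0.364·266.1 + 0.245·139.5 + 0.391·52.0 = 151.370 kPa
yᵢ = zᵢPᵢˢᵃᵗ/P ⇒ y_C = 0.391·52.0/151.370 = 0.134

Pbub = 151.370 kPa, y_C = 0.134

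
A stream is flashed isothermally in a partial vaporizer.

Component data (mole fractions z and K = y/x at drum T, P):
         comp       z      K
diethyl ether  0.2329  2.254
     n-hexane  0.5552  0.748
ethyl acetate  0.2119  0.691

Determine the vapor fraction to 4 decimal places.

ψ = 0.2575

Newton–Raphson from ψ = 0.45:
  ψ = 0.4500: g = -0.04716, g' = -0.2218 → ψ = 0.2374
  ψ = 0.2374: g = 0.00558, g' = -0.2809 → ψ = 0.2573
  ψ = 0.2573: g = 0.00007, g' = -0.2736 → ψ = 0.2575
Converged at ψ = 0.2575.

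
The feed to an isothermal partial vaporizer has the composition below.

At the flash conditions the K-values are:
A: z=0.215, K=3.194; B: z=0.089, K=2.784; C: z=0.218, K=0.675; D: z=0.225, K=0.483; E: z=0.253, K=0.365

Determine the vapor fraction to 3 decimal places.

Iterate (Newton) starting at ψ = 0.67:
  ψ = 0.670: g = -0.2849, g' = -0.716 → ψ = 0.272
  ψ = 0.272: g = -0.0050, g' = -0.792 → ψ = 0.266
Converged at ψ = 0.266.

ψ = 0.266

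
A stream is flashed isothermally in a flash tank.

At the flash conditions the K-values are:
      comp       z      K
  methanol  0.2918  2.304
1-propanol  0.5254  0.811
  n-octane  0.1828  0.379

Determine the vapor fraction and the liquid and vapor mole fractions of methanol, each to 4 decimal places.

ψ = 0.3769, x_methanol = 0.1956, y_methanol = 0.4508

Material balance + equilibrium reduce to Σ zᵢ(Kᵢ−1)/(1+ψ(Kᵢ−1)) = 0.
g(0) = ΣzᵢKᵢ − 1 = 0.1677 and g(1) = 1 − Σzᵢ/Kᵢ = -0.2568, so a root lies in (0, 1).
Newton–Raphson from ψ = 0.53:
  ψ = 0.5300: g = -0.05456, g' = -0.3533 → ψ = 0.3756
  ψ = 0.3756: g = 0.00048, g' = -0.3652 → ψ = 0.3769
Converged at ψ = 0.3769.
Compositions from xᵢ = zᵢ/(1+ψ(Kᵢ−1)), yᵢ = Kᵢxᵢ:
  methanol: x = 0.1956, y = 0.4508
  1-propanol: x = 0.5657, y = 0.4588
  n-octane: x = 0.2387, y = 0.0905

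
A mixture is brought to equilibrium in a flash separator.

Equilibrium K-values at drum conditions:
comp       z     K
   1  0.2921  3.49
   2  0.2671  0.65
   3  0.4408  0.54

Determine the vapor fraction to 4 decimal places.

Material balance + equilibrium reduce to Σ zᵢ(Kᵢ−1)/(1+ψ(Kᵢ−1)) = 0.
g(0) = ΣzᵢKᵢ − 1 = 0.4311 and g(1) = 1 − Σzᵢ/Kᵢ = -0.3109, so a root lies in (0, 1).
Newton iteration, ψ⁰ = 0.55:
  ψ = 0.5500: g = -0.08026, g' = -0.5399 → ψ = 0.4013
  ψ = 0.4013: g = 0.00634, g' = -0.6376 → ψ = 0.4113
  ψ = 0.4113: g = 0.00005, g' = -0.6286 → ψ = 0.4114
Converged at ψ = 0.4114.

ψ = 0.4114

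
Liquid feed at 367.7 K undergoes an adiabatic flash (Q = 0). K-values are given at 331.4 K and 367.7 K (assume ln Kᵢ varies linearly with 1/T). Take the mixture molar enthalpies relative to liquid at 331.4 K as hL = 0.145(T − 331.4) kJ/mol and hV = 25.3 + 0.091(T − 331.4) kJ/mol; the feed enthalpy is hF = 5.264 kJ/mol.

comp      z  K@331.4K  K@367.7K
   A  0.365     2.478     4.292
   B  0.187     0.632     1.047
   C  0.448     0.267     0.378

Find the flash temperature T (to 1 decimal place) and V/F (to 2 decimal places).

Adiabatic flash: solve Rachford–Rice at each trial T, then check hF = ψ·hV(T) + (1−ψ)·hL(T).
  T = 331.4 K: K = (2.478, 0.632, 0.267), RR gives ψ = 0.150, H_out = 3.789 kJ/mol
  T = 367.7 K: K = (4.292, 1.047, 0.378), RR gives ψ = 0.564, H_out = 18.426 kJ/mol
  T = 349.5 K: K = (3.306, 0.824, 0.320), RR gives ψ = 0.383, H_out = 11.939 kJ/mol
  T = 340.4 K: K = (2.871, 0.723, 0.293), RR gives ψ = 0.277, H_out = 8.176 kJ/mol
  T = 335.9 K: K = (2.670, 0.677, 0.280), RR gives ψ = 0.217, H_out = 6.090 kJ/mol
  T = 333.6 K: K = (2.571, 0.654, 0.273), RR gives ψ = 0.184, H_out = 4.945 kJ/mol
Linear interpolation between T = 333.6 (H_out = 4.945) and T = 335.9 (H_out = 6.090) on hF = 5.264 gives T ≈ 334.2 K, at which ψ = 0.19.

T = 334.2 K, V/F = 0.19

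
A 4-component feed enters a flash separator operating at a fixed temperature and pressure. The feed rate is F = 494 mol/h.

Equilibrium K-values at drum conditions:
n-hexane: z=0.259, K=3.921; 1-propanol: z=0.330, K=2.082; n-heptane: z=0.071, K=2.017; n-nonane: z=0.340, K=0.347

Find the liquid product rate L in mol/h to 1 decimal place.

L = 102.4 mol/h

Rachford–Rice: g(ψ) = Σ zᵢ(Kᵢ−1)/(1+ψ(Kᵢ−1)) = 0.
Feasibility: ΣzᵢKᵢ = 1.964, Σzᵢ/Kᵢ = 1.240 — both > 1, two phases present.
Newton iteration, ψ⁰ = 0.5:
  ψ = 0.500: g = 0.2574, g' = -0.880 → ψ = 0.793
Converged at ψ = 0.793.
Then V = ψ·F = 0.7928·494 = 391.6 mol/h and L = F − V = 102.4 mol/h.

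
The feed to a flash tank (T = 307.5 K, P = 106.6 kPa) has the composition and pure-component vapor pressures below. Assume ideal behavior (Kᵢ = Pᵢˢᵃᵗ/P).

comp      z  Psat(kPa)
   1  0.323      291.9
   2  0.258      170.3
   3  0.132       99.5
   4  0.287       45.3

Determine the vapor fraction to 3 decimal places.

ψ = 0.844

Raoult's law: Kᵢ = Pᵢˢᵃᵗ/P = Pᵢˢᵃᵗ/106.6.
  K_1 = 291.9/106.6 = 2.73827, K_2 = 170.3/106.6 = 1.59756, K_3 = 99.5/106.6 = 0.93340, K_4 = 45.3/106.6 = 0.42495
Material balance + equilibrium reduce to Σ zᵢ(Kᵢ−1)/(1+ψ(Kᵢ−1)) = 0.
Feasibility: ΣzᵢKᵢ = 1.542, Σzᵢ/Kᵢ = 1.096 — both > 1, two phases present.
Iterate (Newton) starting at ψ = 0.5:
  ψ = 0.500: g = 0.1784, g' = -0.522 → ψ = 0.842
  ψ = 0.842: g = 0.0012, g' = -0.559 → ψ = 0.844
Converged at ψ = 0.844.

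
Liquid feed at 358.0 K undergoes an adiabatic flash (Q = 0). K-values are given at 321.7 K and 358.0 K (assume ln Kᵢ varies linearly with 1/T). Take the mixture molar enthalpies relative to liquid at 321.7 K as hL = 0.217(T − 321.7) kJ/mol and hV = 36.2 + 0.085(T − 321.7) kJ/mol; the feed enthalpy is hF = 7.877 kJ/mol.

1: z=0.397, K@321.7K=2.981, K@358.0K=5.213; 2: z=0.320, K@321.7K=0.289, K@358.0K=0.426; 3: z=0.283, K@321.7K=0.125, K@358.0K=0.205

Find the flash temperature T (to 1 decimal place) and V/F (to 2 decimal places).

T = 323.0 K, V/F = 0.21

Adiabatic flash: solve Rachford–Rice at each trial T, then check hF = ψ·hV(T) + (1−ψ)·hL(T).
  T = 321.7 K: K = (2.981, 0.289, 0.125), RR gives ψ = 0.198, H_out = 7.183 kJ/mol
  T = 358.0 K: K = (5.213, 0.426, 0.205), RR gives ψ = 0.436, H_out = 21.576 kJ/mol
  T = 339.9 K: K = (4.004, 0.355, 0.162), RR gives ψ = 0.336, H_out = 15.305 kJ/mol
  T = 330.8 K: K = (3.469, 0.321, 0.143), RR gives ψ = 0.275, H_out = 11.584 kJ/mol
  T = 326.2 K: K = (3.217, 0.305, 0.134), RR gives ψ = 0.238, H_out = 9.466 kJ/mol
  T = 323.9 K: K = (3.095, 0.297, 0.129), RR gives ψ = 0.219, H_out = 8.329 kJ/mol
Linear interpolation between T = 321.7 (H_out = 7.183) and T = 323.9 (H_out = 8.329) on hF = 7.877 gives T ≈ 323.0 K, at which ψ = 0.21.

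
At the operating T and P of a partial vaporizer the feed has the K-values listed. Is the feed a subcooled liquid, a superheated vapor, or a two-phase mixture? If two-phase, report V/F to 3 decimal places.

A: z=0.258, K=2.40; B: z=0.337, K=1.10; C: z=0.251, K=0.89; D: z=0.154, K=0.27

two-phase, V/F = 0.596

ΣzᵢKᵢ = 1.255; Σzᵢ/Kᵢ = 1.266.
Both exceed 1, so a two-phase solution exists.
Rachford–Rice: g(ψ) = Σ zᵢ(Kᵢ−1)/(1+ψ(Kᵢ−1)) = 0.
Iterate (Newton) starting at ψ = 0.5:
  ψ = 0.500: g = 0.0383, g' = -0.385 → ψ = 0.600
  ψ = 0.600: g = -0.0013, g' = -0.415 → ψ = 0.596
Converged at ψ = 0.596.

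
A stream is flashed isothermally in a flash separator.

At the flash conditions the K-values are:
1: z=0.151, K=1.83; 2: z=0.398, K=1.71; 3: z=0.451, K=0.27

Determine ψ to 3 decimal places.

Material balance + equilibrium reduce to Σ zᵢ(Kᵢ−1)/(1+ψ(Kᵢ−1)) = 0.
Check two-phase: ΣzᵢKᵢ = 1.079 > 1 and Σzᵢ/Kᵢ = 1.986 > 1, so g(0) = 0.079 > 0 and g(1) = -0.986 < 0.
Newton iteration, ψ⁰ = 0.5:
  ψ = 0.500: g = -0.2214, g' = -0.757 → ψ = 0.208
  ψ = 0.208: g = -0.0349, g' = -0.562 → ψ = 0.146
  ψ = 0.146: g = -0.0005, g' = -0.549 → ψ = 0.145
Converged at ψ = 0.145.

ψ = 0.145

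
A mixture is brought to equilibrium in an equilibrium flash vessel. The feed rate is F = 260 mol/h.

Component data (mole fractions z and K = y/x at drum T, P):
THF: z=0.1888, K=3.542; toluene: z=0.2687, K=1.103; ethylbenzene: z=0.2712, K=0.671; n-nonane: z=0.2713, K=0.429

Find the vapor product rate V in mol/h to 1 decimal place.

Material balance + equilibrium reduce to Σ zᵢ(Kᵢ−1)/(1+V/F(Kᵢ−1)) = 0.
Feasibility: ΣzᵢKᵢ = 1.2635, Σzᵢ/Kᵢ = 1.3335 — both > 1, two phases present.
Newton iteration, V/F⁰ = 0.5:
  V/F = 0.5000: g = -0.08595, g' = -0.4544 → V/F = 0.3109
  V/F = 0.3109: g = 0.00717, g' = -0.5505 → V/F = 0.3239
  V/F = 0.3239: g = 0.00007, g' = -0.5396 → V/F = 0.3240
Converged at V/F = 0.3240.
Then V = V/F·F = 0.3240·260 = 84.2 mol/h and L = F − V = 175.8 mol/h.

V = 84.2 mol/h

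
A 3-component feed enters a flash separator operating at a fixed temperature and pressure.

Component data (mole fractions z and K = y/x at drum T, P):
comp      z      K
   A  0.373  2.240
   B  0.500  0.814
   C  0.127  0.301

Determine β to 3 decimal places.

β = 0.619

Material balance + equilibrium reduce to Σ zᵢ(Kᵢ−1)/(1+β(Kᵢ−1)) = 0.
g(0) = ΣzᵢKᵢ − 1 = 0.281 and g(1) = 1 − Σzᵢ/Kᵢ = -0.203, so a root lies in (0, 1).
Newton iteration, β⁰ = 0.5:
  β = 0.500: g = 0.0465, g' = -0.386 → β = 0.620
  β = 0.620: g = -0.0005, g' = -0.399 → β = 0.619
Converged at β = 0.619.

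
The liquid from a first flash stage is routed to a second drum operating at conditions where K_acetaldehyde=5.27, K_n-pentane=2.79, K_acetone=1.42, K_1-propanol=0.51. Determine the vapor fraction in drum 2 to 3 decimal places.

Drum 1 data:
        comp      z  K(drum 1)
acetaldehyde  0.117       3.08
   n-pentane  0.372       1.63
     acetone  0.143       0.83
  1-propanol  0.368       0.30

Drum 1:
Material balance + equilibrium reduce to Σ zᵢ(Kᵢ−1)/(1+ψ₁(Kᵢ−1)) = 0.
Check two-phase: ΣzᵢKᵢ = 1.196 > 1 and Σzᵢ/Kᵢ = 1.665 > 1, so g(0) = 0.196 > 0 and g(1) = -0.665 < 0.
Newton–Raphson from ψ₁ = 0.5:
  ψ₁ = 0.500: g = -0.1254, g' = -0.639 → ψ₁ = 0.304
  ψ₁ = 0.304: g = -0.0069, g' = -0.590 → ψ₁ = 0.292
Converged at ψ₁ = 0.292.
Drum-1 compositions:
  acetaldehyde: x = 0.073, y = 0.224
  n-pentane: x = 0.314, y = 0.512
  acetone: x = 0.150, y = 0.125
  1-propanol: x = 0.463, y = 0.139
Drum-2 feed = drum-1 liquid: z₂ = (0.0728, 0.3142, 0.1505, 0.4625).
Drum 2:
Rachford–Rice: g(ψ₂) = Σ zᵢ(Kᵢ−1)/(1+ψ₂(Kᵢ−1)) = 0.
Feasibility: ΣzᵢKᵢ = 1.710, Σzᵢ/Kᵢ = 1.139 — both > 1, two phases present.
Iterate (Newton) starting at ψ₂ = 0.5:
  ψ₂ = 0.500: g = 0.1480, g' = -0.628 → ψ₂ = 0.736
  ψ₂ = 0.736: g = 0.0118, g' = -0.552 → ψ₂ = 0.757
Converged at ψ₂ = 0.757.
  acetaldehyde: x = 0.017, y = 0.091
  n-pentane: x = 0.133, y = 0.372
  acetone: x = 0.114, y = 0.162
  1-propanol: x = 0.735, y = 0.375

V/F (drum 2) = 0.757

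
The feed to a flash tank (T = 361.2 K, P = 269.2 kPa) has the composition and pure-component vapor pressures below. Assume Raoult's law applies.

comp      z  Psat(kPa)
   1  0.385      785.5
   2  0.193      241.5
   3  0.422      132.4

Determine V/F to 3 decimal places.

V/F = 0.626

Raoult's law: Kᵢ = Pᵢˢᵃᵗ/P = Pᵢˢᵃᵗ/269.2.
  K_1 = 785.5/269.2 = 2.91790, K_2 = 241.5/269.2 = 0.89710, K_3 = 132.4/269.2 = 0.49183
Material balance + equilibrium reduce to Σ zᵢ(Kᵢ−1)/(1+V/F(Kᵢ−1)) = 0.
Feasibility: ΣzᵢKᵢ = 1.504, Σzᵢ/Kᵢ = 1.205 — both > 1, two phases present.
Newton–Raphson from V/F = 0.5:
  V/F = 0.500: g = 0.0685, g' = -0.567 → V/F = 0.621
  V/F = 0.621: g = 0.0026, g' = -0.530 → V/F = 0.626
Converged at V/F = 0.626.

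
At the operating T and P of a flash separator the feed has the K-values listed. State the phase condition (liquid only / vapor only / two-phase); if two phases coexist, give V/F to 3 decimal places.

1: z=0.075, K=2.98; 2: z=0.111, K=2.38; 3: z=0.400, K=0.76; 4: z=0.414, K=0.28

liquid only

ΣzᵢKᵢ = 0.908; Σzᵢ/Kᵢ = 2.077.
Since ΣzᵢKᵢ < 1 the mixture is below its bubble point — single liquid phase.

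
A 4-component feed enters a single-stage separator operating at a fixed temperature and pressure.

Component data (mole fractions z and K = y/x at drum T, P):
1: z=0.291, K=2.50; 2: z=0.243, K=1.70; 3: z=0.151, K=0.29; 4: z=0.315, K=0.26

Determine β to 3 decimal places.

Rachford–Rice: g(β) = Σ zᵢ(Kᵢ−1)/(1+β(Kᵢ−1)) = 0.
Feasibility: ΣzᵢKᵢ = 1.266, Σzᵢ/Kᵢ = 1.992 — both > 1, two phases present.
Newton–Raphson from β = 0.5:
  β = 0.500: g = -0.1608, g' = -0.897 → β = 0.321
  β = 0.321: g = -0.0108, g' = -0.802 → β = 0.307
Converged at β = 0.307.

β = 0.307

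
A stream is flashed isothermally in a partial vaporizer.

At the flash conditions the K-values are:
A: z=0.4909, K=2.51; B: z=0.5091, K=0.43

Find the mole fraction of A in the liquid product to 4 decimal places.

x_A = 0.2740

Rachford–Rice: g(β) = Σ zᵢ(Kᵢ−1)/(1+β(Kᵢ−1)) = 0.
Feasibility: ΣzᵢKᵢ = 1.4511, Σzᵢ/Kᵢ = 1.3795 — both > 1, two phases present.
Newton–Raphson from β = 0.5:
  β = 0.5000: g = 0.01651, g' = -0.6870 → β = 0.5240
  β = 0.5240: g = 0.00003, g' = -0.6851 → β = 0.5241
Converged at β = 0.5241.
Compositions from xᵢ = zᵢ/(1+β(Kᵢ−1)), yᵢ = Kᵢxᵢ:
  A: x = 0.2740, y = 0.6878
  B: x = 0.7260, y = 0.3122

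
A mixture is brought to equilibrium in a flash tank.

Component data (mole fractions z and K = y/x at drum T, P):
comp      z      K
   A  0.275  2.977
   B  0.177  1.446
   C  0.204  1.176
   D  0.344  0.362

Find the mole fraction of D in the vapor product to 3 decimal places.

y_D = 0.198

Newton–Raphson from ψ = 0.6:
  ψ = 0.600: g = -0.0122, g' = -0.620 → ψ = 0.580
Converged at ψ = 0.580.
Compositions from xᵢ = zᵢ/(1+ψ(Kᵢ−1)), yᵢ = Kᵢxᵢ:
  A: x = 0.128, y = 0.381
  B: x = 0.141, y = 0.203
  C: x = 0.185, y = 0.218
  D: x = 0.546, y = 0.198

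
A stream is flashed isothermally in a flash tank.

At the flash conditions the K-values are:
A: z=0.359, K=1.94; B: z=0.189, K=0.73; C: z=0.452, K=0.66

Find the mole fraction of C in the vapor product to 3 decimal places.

y_C = 0.351

Rachford–Rice: g(ψ) = Σ zᵢ(Kᵢ−1)/(1+ψ(Kᵢ−1)) = 0.
g(0) = ΣzᵢKᵢ − 1 = 0.133 and g(1) = 1 − Σzᵢ/Kᵢ = -0.129, so a root lies in (0, 1).
Newton iteration, ψ⁰ = 0.63:
  ψ = 0.630: g = -0.0451, g' = -0.230 → ψ = 0.434
  ψ = 0.434: g = 0.0017, g' = -0.250 → ψ = 0.440
Converged at ψ = 0.440.
Compositions from xᵢ = zᵢ/(1+ψ(Kᵢ−1)), yᵢ = Kᵢxᵢ:
  A: x = 0.254, y = 0.493
  B: x = 0.215, y = 0.157
  C: x = 0.532, y = 0.351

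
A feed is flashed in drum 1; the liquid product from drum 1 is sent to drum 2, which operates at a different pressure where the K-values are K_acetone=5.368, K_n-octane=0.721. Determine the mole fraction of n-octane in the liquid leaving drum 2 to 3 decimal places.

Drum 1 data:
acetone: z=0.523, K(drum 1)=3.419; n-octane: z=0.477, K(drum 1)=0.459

Drum 1:
Material balance + equilibrium reduce to Σ zᵢ(Kᵢ−1)/(1+ψ₁(Kᵢ−1)) = 0.
g(0) = ΣzᵢKᵢ − 1 = 1.007 and g(1) = 1 − Σzᵢ/Kᵢ = -0.192, so a root lies in (0, 1).
Newton iteration, ψ₁⁰ = 0.5:
  ψ₁ = 0.500: g = 0.2188, g' = -0.889 → ψ₁ = 0.746
  ψ₁ = 0.746: g = 0.0183, g' = -0.782 → ψ₁ = 0.770
Converged at ψ₁ = 0.770.
Drum-1 compositions:
  acetone: x = 0.183, y = 0.625
  n-octane: x = 0.817, y = 0.375
Drum-2 feed = drum-1 liquid: z₂ = (0.1828, 0.8172).
Drum 2:
Binary case is linear: z₁(K₁−1)(1+ψ₂(K₂−1)) + z₂(K₂−1)(1+ψ₂(K₁−1)) = 0
⇒ ψ₂ = [z₁(K₁−1)+z₂(K₂−1)] / [−(K₁−1)(K₂−1)] = 0.5703/1.2187 = 0.468
  acetone: x = 0.060, y = 0.322
  n-octane: x = 0.940, y = 0.678

x_n-octane (drum 2) = 0.940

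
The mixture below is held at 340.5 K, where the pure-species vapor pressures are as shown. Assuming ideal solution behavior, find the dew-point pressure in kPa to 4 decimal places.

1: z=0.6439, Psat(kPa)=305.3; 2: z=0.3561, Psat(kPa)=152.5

Pdew = 225.0147 kPa

At the dew point ψ → 1, so Σzᵢ/Kᵢ = 1 with Kᵢ = Pᵢˢᵃᵗ/P ⇒ 1/P = Σzᵢ/Pᵢˢᵃᵗ.
1/P = 0.6439/305.3 + 0.3561/152.5 = 0.0044442 ⇒ P = 225.0147 kPa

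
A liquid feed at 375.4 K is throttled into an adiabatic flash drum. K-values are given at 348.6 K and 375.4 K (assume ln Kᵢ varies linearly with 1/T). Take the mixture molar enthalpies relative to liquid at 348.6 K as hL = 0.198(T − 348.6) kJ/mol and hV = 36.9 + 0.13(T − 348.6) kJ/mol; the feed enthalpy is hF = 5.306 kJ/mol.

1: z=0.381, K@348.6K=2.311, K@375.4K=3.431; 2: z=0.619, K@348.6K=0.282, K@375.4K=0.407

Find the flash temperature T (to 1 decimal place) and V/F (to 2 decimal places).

T = 352.8 K, V/F = 0.12

Adiabatic flash: solve Rachford–Rice at each trial T, then check hF = ψ·hV(T) + (1−ψ)·hL(T).
  T = 348.6 K: K = (2.311, 0.282), RR gives ψ = 0.058, H_out = 2.158 kJ/mol
  T = 375.4 K: K = (3.431, 0.407), RR gives ψ = 0.388, H_out = 18.912 kJ/mol
  T = 362.0 K: K = (2.837, 0.341), RR gives ψ = 0.241, H_out = 11.333 kJ/mol
  T = 355.3 K: K = (2.565, 0.311), RR gives ψ = 0.157, H_out = 7.058 kJ/mol
  T = 352.0 K: K = (2.438, 0.296), RR gives ψ = 0.111, H_out = 4.743 kJ/mol
  T = 353.6 K: K = (2.499, 0.303), RR gives ψ = 0.134, H_out = 5.886 kJ/mol
Linear interpolation between T = 352.0 (H_out = 4.743) and T = 353.6 (H_out = 5.886) on hF = 5.306 gives T ≈ 352.8 K, at which ψ = 0.12.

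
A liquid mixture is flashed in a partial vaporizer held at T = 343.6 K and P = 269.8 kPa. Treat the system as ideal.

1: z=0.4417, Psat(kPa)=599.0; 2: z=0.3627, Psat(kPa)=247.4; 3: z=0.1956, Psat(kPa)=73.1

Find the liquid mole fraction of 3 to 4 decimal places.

Raoult's law: Kᵢ = Pᵢˢᵃᵗ/P = Pᵢˢᵃᵗ/269.8.
  K_1 = 599.0/269.8 = 2.220163, K_2 = 247.4/269.8 = 0.916976, K_3 = 73.1/269.8 = 0.270941
Let β = V/F and solve Σ zᵢ(Kᵢ−1)/(1+β(Kᵢ−1)) = 0.
Feasibility: ΣzᵢKᵢ = 1.3662, Σzᵢ/Kᵢ = 1.3164 — both > 1, two phases present.
Newton iteration, β⁰ = 0.5:
  β = 0.5000: g = 0.07891, g' = -0.5138 → β = 0.6536
  β = 0.6536: g = -0.00440, g' = -0.5857 → β = 0.6461
  β = 0.6461: g = -0.00002, g' = -0.5800 → β = 0.6460
Converged at β = 0.6460.
Compositions from xᵢ = zᵢ/(1+β(Kᵢ−1)), yᵢ = Kᵢxᵢ:
  1: x = 0.2470, y = 0.5484
  2: x = 0.3833, y = 0.3514
  3: x = 0.3697, y = 0.1002

x_3 = 0.3697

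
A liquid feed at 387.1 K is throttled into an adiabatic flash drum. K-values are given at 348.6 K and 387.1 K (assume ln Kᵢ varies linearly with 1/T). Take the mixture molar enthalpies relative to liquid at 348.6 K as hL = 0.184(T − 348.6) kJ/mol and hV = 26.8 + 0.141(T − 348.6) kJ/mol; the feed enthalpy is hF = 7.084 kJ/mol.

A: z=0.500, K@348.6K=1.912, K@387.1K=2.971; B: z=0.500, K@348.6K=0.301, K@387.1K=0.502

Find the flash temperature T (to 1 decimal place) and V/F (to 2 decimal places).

Adiabatic flash: solve Rachford–Rice at each trial T, then check hF = ψ·hV(T) + (1−ψ)·hL(T).
  T = 348.6 K: K = (1.912, 0.301), RR gives ψ = 0.167, H_out = 4.477 kJ/mol
  T = 387.1 K: K = (2.971, 0.502), RR gives ψ = 0.750, H_out = 25.951 kJ/mol
  T = 367.9 K: K = (2.412, 0.394), RR gives ψ = 0.471, H_out = 15.793 kJ/mol
  T = 358.2 K: K = (2.153, 0.345), RR gives ψ = 0.330, H_out = 10.482 kJ/mol
  T = 353.4 K: K = (2.031, 0.323), RR gives ψ = 0.253, H_out = 7.616 kJ/mol
  T = 351.0 K: K = (1.971, 0.312), RR gives ψ = 0.211, H_out = 6.087 kJ/mol
Linear interpolation between T = 351.0 (H_out = 6.087) and T = 353.4 (H_out = 7.616) on hF = 7.084 gives T ≈ 352.6 K, at which ψ = 0.24.

T = 352.6 K, V/F = 0.24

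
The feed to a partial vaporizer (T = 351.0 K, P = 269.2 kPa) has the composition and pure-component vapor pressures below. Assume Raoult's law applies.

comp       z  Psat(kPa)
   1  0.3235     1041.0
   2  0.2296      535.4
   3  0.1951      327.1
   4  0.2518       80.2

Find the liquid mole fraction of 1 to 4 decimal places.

Raoult's law: Kᵢ = Pᵢˢᵃᵗ/P = Pᵢˢᵃᵗ/269.2.
  K_1 = 1041.0/269.2 = 3.867013, K_2 = 535.4/269.2 = 1.988856, K_3 = 327.1/269.2 = 1.215082, K_4 = 80.2/269.2 = 0.297920
Rachford–Rice: g(V/F) = Σ zᵢ(Kᵢ−1)/(1+V/F(Kᵢ−1)) = 0.
Check two-phase: ΣzᵢKᵢ = 2.0197 > 1 and Σzᵢ/Kᵢ = 1.2049 > 1, so g(0) = 1.0197 > 0 and g(1) = -0.2049 < 0.
Newton iteration, V/F⁰ = 0.5:
  V/F = 0.5000: g = 0.29853, g' = -0.8516 → V/F = 0.8505
  V/F = 0.8505: g = -0.01031, g' = -1.0624 → V/F = 0.8408
  V/F = 0.8408: g = -0.00010, g' = -1.0416 → V/F = 0.8407
Converged at V/F = 0.8407.
Compositions from xᵢ = zᵢ/(1+V/F(Kᵢ−1)), yᵢ = Kᵢxᵢ:
  1: x = 0.0949, y = 0.3668
  2: x = 0.1254, y = 0.2493
  3: x = 0.1652, y = 0.2008
  4: x = 0.6146, y = 0.1831

x_1 = 0.0949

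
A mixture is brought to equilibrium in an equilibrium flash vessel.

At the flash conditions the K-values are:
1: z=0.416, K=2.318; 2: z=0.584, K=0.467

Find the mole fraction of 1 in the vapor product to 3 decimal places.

y_1 = 0.667

Rachford–Rice: g(β) = Σ zᵢ(Kᵢ−1)/(1+β(Kᵢ−1)) = 0.
Feasibility: ΣzᵢKᵢ = 1.237, Σzᵢ/Kᵢ = 1.430 — both > 1, two phases present.
Newton iteration, β⁰ = 0.5:
  β = 0.500: g = -0.0939, g' = -0.571 → β = 0.336
  β = 0.336: g = 0.0011, g' = -0.593 → β = 0.337
Converged at β = 0.337.
Compositions from xᵢ = zᵢ/(1+β(Kᵢ−1)), yᵢ = Kᵢxᵢ:
  1: x = 0.288, y = 0.667
  2: x = 0.712, y = 0.333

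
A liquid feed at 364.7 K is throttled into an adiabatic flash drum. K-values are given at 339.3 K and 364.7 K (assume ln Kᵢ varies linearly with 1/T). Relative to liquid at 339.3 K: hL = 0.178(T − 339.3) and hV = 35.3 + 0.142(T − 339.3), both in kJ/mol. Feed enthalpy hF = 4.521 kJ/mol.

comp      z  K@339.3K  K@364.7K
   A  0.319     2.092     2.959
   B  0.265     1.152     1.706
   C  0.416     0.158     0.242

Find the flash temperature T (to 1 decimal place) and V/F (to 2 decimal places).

Adiabatic flash: solve Rachford–Rice at each trial T, then check hF = ψ·hV(T) + (1−ψ)·hL(T).
  T = 339.3 K: K = (2.092, 1.152, 0.158), RR gives ψ = 0.057, H_out = 2.009 kJ/mol
  T = 364.7 K: K = (2.959, 1.706, 0.242), RR gives ψ = 0.445, H_out = 19.837 kJ/mol
  T = 352.0 K: K = (2.504, 1.412, 0.197), RR gives ψ = 0.285, H_out = 12.203 kJ/mol
  T = 345.6 K: K = (2.291, 1.277, 0.177), RR gives ψ = 0.182, H_out = 7.521 kJ/mol
  T = 342.5 K: K = (2.192, 1.214, 0.167), RR gives ψ = 0.124, H_out = 4.943 kJ/mol
  T = 340.9 K: K = (2.141, 1.183, 0.163), RR gives ψ = 0.092, H_out = 3.514 kJ/mol
Linear interpolation between T = 340.9 (H_out = 3.514) and T = 342.5 (H_out = 4.943) on hF = 4.521 gives T ≈ 342.0 K, at which ψ = 0.11.

T = 342.0 K, V/F = 0.11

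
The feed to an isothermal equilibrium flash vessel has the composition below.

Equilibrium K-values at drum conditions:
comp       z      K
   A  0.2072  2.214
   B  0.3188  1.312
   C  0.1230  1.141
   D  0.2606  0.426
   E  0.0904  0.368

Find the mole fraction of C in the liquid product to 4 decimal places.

x_C = 0.1163

Material balance + equilibrium reduce to Σ zᵢ(Kᵢ−1)/(1+ψ(Kᵢ−1)) = 0.
Check two-phase: ΣzᵢKᵢ = 1.1616 > 1 and Σzᵢ/Kᵢ = 1.3018 > 1, so g(0) = 0.1616 > 0 and g(1) = -0.3018 < 0.
Iterate (Newton) starting at ψ = 0.5:
  ψ = 0.5000: g = -0.03455, g' = -0.3897 → ψ = 0.4113
  ψ = 0.4113: g = -0.00071, g' = -0.3755 → ψ = 0.4094
Converged at ψ = 0.4094.
Compositions from xᵢ = zᵢ/(1+ψ(Kᵢ−1)), yᵢ = Kᵢxᵢ:
  A: x = 0.1384, y = 0.3064
  B: x = 0.2827, y = 0.3709
  C: x = 0.1163, y = 0.1327
  D: x = 0.3407, y = 0.1451
  E: x = 0.1220, y = 0.0449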